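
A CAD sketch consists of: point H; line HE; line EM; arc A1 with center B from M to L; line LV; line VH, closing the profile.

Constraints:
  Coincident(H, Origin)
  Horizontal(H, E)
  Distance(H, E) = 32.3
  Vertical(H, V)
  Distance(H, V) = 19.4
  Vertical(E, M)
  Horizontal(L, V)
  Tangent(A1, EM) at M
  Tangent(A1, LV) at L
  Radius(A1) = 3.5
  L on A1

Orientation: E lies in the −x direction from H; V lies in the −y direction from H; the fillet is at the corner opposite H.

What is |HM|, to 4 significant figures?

36.00

The virtual corner opposite H is at (-32.30, -19.40). Tangency of A1 to EM means the radius BM is perpendicular to EM and tangency of A1 to LV means the radius BL is perpendicular to LV, with radius 3.5, so the center B sits 3.5 in from both sides at B = (-28.80, -15.90). That places the tangent points at M = (-32.30, -15.90) on EM and L = (-28.80, -19.40) on LV. Then |HM| = |M − H| = 36.00.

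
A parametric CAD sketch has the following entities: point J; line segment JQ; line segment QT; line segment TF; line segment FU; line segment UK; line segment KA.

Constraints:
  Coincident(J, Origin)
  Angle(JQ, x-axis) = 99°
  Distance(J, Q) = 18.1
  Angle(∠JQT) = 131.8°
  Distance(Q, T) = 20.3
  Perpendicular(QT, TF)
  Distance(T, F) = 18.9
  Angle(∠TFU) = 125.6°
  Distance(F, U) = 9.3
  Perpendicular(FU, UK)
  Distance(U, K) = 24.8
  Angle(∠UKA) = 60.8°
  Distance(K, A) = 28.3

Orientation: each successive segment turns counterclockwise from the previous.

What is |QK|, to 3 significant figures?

4.48

∠TFU = 125.6° gives FU at -68.4° from the x-axis; with |FU| = 9.3, U = (-26.7, 4.34). FU is perpendicular to UK, so UK runs at 21.6°; with |UK| = 24.8, K = (-3.65, 13.5). Then |QK| = |K − Q| = 4.48.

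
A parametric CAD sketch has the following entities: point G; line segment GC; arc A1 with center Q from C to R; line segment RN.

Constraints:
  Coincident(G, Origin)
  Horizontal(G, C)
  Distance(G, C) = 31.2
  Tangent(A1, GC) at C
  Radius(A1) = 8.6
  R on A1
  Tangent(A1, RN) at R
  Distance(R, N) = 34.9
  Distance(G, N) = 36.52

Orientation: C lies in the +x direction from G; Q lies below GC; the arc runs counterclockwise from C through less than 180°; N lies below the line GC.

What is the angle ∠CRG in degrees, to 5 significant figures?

137.37°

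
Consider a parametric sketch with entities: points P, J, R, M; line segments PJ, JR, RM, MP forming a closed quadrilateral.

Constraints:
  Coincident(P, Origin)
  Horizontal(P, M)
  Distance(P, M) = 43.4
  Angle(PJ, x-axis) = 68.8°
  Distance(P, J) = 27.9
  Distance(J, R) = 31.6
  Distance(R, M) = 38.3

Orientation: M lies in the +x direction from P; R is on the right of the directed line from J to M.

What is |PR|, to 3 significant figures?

7.57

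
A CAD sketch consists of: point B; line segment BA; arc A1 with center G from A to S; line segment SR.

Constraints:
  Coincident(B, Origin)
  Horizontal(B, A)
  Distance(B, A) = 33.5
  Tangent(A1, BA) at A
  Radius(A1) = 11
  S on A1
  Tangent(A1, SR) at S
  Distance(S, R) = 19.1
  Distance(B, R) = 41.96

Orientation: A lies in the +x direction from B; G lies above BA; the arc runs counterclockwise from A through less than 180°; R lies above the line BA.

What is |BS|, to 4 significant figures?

45.21

Checks: |GA| = 11.00 ✓; |GS| = 11.00 ✓; ∠(GS, SR) = 90.00° ✓; |SR| = 19.10 ✓; |BR| = 41.96 ✓.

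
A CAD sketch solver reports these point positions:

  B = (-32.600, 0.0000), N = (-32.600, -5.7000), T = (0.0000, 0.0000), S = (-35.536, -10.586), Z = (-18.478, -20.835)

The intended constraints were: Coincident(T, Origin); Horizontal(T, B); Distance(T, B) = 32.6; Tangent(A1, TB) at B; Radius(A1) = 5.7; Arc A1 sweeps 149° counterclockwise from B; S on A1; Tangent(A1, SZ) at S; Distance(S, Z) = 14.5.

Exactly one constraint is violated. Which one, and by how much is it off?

Distance(S, Z) = 14.5 — off by 5.40.

T = (0.00, 0.00) ✓; T.y = 0.00, B.y = 0.00 ✓; |TB| = 32.60 ✓; ∠(NB, BT) = 90.00° ✓; |NB| = 5.700 ✓; bearing(N→S) − bearing(N→B) = 149.0° ✓; |NS| = 5.700 ✓; ∠(NS, SZ) = 90.00° ✓; |SZ| = 19.90 ✗.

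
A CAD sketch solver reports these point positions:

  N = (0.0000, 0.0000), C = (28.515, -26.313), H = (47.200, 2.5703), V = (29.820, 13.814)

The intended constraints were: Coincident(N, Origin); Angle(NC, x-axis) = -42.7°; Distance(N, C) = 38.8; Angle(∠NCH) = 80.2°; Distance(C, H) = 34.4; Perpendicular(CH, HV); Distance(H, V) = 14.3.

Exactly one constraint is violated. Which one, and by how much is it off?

Distance(H, V) = 14.3 — off by 6.40.

N = (0.00, 0.00) ✓; NC at -42.70° ✓; |NC| = 38.80 ✓; ∠NCH = 80.20° ✓; |CH| = 34.40 ✓; ∠(CH, HV) = 90.00° ✓; |HV| = 20.70 ✗.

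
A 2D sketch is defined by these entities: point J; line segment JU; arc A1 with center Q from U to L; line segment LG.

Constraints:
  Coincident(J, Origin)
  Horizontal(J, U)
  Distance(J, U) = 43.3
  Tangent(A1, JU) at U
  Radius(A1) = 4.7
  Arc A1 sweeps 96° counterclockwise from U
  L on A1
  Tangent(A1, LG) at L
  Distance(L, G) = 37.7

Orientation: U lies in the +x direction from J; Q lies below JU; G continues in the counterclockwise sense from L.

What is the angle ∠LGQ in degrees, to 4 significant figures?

7.106°

J is at the origin; JU is horizontal with |JU| = 43.3 and U on the +x side, so U = (43.30, 0.000). Tangency of A1 to JU means the radius QU is perpendicular to JU, so Q = U + (0, -4.7) = (43.30, -4.700). On A1, U sits at bearing 90° from Q; a 96° counterclockwise sweep puts L at bearing 186°, so L = Q + 4.7·(cos 186°, sin 186°) = (38.63, -5.191). A1 meets LG tangentially, so QL is at right angles to LG, so LG runs along (−sin 186°, cos 186°); with |LG| = 37.7, G = (42.57, -42.68). Then cos ∠LGQ = GL·GQ / (|GL||GQ|), giving 7.106°.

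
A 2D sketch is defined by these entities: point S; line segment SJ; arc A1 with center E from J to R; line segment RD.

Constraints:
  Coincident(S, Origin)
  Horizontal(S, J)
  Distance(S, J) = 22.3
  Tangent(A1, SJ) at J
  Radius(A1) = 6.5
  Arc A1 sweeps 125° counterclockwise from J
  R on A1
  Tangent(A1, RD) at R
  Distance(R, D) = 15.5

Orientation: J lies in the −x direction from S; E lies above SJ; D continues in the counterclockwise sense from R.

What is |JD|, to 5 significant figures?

23.201

On A1, J sits at bearing -90° from E; a 125° counterclockwise sweep puts R at bearing 35°, so R = E + 6.5·(cos 35°, sin 35°) = (-16.976, 10.228). Since A1 is tangent to RD there, ER ⟂ RD, so RD runs along (−sin 35°, cos 35°); with |RD| = 15.5, D = (-25.866, 22.925). Then |JD| = |D − J| = 23.201.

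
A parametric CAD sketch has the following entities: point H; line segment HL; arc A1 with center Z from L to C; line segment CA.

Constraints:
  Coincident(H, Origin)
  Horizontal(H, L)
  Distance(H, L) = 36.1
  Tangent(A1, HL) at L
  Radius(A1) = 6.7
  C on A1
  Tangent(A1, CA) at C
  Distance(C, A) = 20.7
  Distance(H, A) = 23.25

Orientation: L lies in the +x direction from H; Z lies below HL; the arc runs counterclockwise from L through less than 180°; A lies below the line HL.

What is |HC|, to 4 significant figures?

31.49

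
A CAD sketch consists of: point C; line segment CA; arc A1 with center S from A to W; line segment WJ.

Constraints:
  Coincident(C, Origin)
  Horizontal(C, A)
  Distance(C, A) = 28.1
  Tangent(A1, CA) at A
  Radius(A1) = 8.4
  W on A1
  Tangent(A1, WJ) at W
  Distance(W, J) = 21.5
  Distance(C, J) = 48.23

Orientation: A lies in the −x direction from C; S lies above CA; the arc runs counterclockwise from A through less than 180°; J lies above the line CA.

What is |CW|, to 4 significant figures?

26.87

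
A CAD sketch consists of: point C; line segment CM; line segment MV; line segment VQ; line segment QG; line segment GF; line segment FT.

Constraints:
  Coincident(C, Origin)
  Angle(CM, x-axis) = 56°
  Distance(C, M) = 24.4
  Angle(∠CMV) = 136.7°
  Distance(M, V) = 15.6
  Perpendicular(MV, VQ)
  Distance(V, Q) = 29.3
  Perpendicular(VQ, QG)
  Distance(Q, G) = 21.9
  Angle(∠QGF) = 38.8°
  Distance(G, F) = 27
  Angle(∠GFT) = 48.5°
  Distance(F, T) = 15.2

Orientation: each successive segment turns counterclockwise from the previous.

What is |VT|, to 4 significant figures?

27.61

C is at the origin; CM runs at 56.0° with length 24.4, so M = (13.64, 20.23). ∠CMV = 136.7° gives MV at 99.30° from the x-axis; with |MV| = 15.6, V = (11.12, 35.62). MV ⟂ VQ, so VQ runs at -170.7°; with |VQ| = 29.3, Q = (-17.79, 30.89). VQ ⟂ QG, so QG runs at -80.70°; with |QG| = 21.9, G = (-14.25, 9.276). ∠QGF = 38.8° gives GF at 60.50° from the x-axis; with |GF| = 27.0, F = (-0.9570, 32.78). ∠GFT = 48.5° gives FT at -168.0° from the x-axis; with |FT| = 15.2, T = (-15.82, 29.62). Then |VT| = |T − V| = 27.61.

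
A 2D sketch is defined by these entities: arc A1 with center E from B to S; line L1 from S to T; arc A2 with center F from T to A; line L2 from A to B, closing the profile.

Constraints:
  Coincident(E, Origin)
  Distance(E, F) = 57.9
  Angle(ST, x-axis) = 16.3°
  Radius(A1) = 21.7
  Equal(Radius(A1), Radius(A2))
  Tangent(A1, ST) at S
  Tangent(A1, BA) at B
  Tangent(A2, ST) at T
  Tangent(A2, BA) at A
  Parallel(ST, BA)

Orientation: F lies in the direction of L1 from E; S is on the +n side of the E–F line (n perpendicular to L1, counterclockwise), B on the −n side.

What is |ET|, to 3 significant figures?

61.8

The slot axis is L1's direction at 16.3°, so u = (cos 16.3°, sin 16.3°) = (0.960, 0.281) and n = (−sin 16.3°, cos 16.3°) = (-0.281, 0.960). E is at the origin and F lies 57.9 along u from E, so F = 57.9·u = (55.6, 16.3). Tangency of A1 to both parallel lines with radius 21.7 puts S and B at E ± 21.7·n: S = (-6.09, 20.8), B = (6.09, -20.8). Equal radii place T and A the same way about F: T = F + 21.7·n = (49.5, 37.1), A = F − 21.7·n = (61.7, -4.58). Then |ET| = |T − E| = 61.8.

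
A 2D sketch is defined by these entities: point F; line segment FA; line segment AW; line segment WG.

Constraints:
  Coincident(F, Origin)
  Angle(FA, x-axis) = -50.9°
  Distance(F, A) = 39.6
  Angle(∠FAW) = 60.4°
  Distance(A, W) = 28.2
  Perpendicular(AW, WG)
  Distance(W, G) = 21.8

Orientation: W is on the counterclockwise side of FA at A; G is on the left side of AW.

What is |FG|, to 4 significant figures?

15.30

∠FAW = 60.4°, so AW runs at -50.9° + (180° − 60.4°) = 68.70° from the x-axis; with |AW| = 28.2, W = A + 28.2·(cos 68.70°, sin 68.70°) = (35.22, -4.458). The perpendicularity gives WG at right angles to AW; with |WG| = 21.8 on the left of AW, G = W + 21.8·(-0.9317, 0.3633) = (14.91, 3.461). Then |FG| = |G − F| = 15.30.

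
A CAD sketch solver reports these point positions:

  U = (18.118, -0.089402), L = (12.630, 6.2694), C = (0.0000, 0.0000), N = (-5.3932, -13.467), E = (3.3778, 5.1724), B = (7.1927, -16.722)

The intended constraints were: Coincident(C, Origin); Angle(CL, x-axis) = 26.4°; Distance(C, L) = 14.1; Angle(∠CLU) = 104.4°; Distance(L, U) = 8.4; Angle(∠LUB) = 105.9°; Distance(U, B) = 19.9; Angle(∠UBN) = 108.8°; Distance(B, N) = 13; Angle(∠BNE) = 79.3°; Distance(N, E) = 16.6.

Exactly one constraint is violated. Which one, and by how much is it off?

Distance(N, E) = 16.6 — off by 4.00.

C = (0.00, 0.00) ✓; CL at 26.40° ✓; |CL| = 14.10 ✓; ∠CLU = 104.4° ✓; |LU| = 8.400 ✓; ∠LUB = 105.9° ✓; |UB| = 19.90 ✓; ∠UBN = 108.8° ✓; |BN| = 13.00 ✓; ∠BNE = 79.30° ✓; |NE| = 20.60 ✗.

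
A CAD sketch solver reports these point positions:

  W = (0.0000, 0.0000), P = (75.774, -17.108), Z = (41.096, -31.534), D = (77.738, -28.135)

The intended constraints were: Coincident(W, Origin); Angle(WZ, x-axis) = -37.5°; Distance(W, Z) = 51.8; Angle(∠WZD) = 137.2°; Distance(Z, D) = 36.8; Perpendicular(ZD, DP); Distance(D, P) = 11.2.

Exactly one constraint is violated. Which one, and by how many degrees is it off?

Perpendicular(ZD, DP) — off by 4.80°.

W = (0.00, 0.00) ✓; WZ at -37.50° ✓; |WZ| = 51.80 ✓; ∠WZD = 137.2° ✓; |ZD| = 36.80 ✓; ∠(ZD, DP) = 94.80° ✗; |DP| = 11.20 ✓.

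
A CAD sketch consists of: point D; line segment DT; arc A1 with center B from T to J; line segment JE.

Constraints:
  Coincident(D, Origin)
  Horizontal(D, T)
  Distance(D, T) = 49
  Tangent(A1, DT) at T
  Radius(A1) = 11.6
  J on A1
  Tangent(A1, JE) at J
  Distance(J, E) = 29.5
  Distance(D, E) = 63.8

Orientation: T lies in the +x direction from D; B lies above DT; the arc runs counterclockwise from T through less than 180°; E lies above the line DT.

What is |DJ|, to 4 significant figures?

61.75

D is at the origin; DT is horizontal with |DT| = 49.0 and T on the +x side, so T = (49.00, 0.000). A1 meets DT tangentially, so BT is at right angles to DT, so B = T + (0, 11.6) = (49.00, 11.60). Since BJ ⟂ JE (tangency), |BE| = √(11.6² + 29.5²) = 31.70 regardless of where J sits on A1. So E lies on both circle(D, 63.8) and circle(B, 31.70); the above-DT intersection is E = (46.92, 43.23). J is the foot of the tangent from E: J = (59.49, 16.54).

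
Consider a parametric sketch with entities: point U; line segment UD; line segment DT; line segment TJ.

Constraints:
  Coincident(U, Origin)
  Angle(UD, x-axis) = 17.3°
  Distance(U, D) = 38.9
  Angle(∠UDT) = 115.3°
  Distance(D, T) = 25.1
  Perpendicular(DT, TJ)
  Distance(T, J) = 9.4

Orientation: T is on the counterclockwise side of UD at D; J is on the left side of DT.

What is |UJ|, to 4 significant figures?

49.04

∠UDT = 115.3°, so DT runs at 17.3° + (180° − 115.3°) = 82.00° from the x-axis; with |DT| = 25.1, T = D + 25.1·(cos 82.00°, sin 82.00°) = (40.63, 36.42). The perpendicularity gives TJ at right angles to DT; with |TJ| = 9.4 on the left of DT, J = T + 9.4·(-0.9903, 0.1392) = (31.32, 37.73). Then |UJ| = |J − U| = 49.04.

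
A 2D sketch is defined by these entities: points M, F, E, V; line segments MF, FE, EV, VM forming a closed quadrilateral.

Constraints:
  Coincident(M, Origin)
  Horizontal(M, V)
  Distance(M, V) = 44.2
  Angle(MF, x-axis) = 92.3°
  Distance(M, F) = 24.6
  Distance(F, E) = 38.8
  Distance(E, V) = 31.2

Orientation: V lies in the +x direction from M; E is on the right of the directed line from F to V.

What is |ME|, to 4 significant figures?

18.43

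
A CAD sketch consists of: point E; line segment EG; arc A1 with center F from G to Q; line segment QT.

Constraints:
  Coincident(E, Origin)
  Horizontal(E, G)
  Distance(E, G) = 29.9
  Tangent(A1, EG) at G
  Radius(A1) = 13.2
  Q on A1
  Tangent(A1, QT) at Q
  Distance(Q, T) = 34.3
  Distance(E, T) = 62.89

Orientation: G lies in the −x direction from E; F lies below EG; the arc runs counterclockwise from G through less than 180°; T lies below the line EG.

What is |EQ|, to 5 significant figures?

45.385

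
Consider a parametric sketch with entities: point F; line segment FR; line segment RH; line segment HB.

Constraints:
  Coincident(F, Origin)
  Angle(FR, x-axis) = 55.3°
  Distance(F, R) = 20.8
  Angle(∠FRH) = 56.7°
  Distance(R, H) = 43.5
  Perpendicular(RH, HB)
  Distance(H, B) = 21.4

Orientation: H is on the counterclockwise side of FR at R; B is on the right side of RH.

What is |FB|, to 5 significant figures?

50.333

F is at the origin; FR runs at 55.3° with length 20.8, so R = 20.8·(cos 55.3°, sin 55.3°) = (11.841, 17.101). ∠FRH = 56.7°, so RH runs at 55.3° + (180° − 56.7°) = 178.60° from the x-axis; with |RH| = 43.5, H = R + 43.5·(cos 178.60°, sin 178.60°) = (-31.646, 18.163). RH is perpendicular to HB; with |HB| = 21.4 on the right of RH, B = H + 21.4·(0.024432, 0.99970) = (-31.123, 39.557). Then |FB| = |B − F| = 50.333.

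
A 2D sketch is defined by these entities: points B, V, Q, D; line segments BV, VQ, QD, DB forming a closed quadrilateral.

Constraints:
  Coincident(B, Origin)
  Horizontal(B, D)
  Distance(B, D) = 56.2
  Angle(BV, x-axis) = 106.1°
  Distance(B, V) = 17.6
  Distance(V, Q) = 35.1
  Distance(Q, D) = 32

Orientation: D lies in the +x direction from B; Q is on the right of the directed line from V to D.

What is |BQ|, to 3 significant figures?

24.4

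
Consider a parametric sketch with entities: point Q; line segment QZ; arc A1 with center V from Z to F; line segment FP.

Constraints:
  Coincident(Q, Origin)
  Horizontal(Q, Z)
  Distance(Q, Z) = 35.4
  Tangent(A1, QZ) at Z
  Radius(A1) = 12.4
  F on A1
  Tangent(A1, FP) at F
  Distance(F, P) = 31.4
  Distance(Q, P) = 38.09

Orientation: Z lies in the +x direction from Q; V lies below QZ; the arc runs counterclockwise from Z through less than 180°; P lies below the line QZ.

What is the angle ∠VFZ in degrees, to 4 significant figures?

56.70°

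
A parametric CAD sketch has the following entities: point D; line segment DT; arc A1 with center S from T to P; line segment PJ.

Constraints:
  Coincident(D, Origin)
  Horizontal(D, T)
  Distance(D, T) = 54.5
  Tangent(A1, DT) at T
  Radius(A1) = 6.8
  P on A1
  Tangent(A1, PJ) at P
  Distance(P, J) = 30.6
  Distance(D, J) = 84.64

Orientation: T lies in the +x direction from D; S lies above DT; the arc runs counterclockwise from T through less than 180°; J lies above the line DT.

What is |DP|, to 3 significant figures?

59.2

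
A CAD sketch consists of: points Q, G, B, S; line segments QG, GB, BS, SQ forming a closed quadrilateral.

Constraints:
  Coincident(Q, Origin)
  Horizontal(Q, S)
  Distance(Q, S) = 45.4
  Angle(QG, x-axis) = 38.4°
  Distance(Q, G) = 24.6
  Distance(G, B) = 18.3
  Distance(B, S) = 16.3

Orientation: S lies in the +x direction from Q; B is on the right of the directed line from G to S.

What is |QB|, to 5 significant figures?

29.101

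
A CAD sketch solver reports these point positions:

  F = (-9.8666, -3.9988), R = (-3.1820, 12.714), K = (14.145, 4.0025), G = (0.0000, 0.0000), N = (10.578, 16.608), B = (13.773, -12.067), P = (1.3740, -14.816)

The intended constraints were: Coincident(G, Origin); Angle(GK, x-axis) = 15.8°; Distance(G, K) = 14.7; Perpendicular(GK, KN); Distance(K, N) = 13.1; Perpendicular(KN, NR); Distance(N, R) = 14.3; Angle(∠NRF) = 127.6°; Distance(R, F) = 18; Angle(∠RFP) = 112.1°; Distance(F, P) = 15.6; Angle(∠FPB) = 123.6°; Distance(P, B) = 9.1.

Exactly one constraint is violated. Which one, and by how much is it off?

Distance(P, B) = 9.1 — off by 3.60.

G = (0.00, 0.00) ✓; GK at 15.80° ✓; |GK| = 14.70 ✓; ∠(GK, KN) = 90.00° ✓; |KN| = 13.10 ✓; ∠(KN, NR) = 90.00° ✓; |NR| = 14.30 ✓; ∠NRF = 127.6° ✓; |RF| = 18.00 ✓; ∠RFP = 112.1° ✓; |FP| = 15.60 ✓; ∠FPB = 123.6° ✓; |PB| = 12.70 ✗.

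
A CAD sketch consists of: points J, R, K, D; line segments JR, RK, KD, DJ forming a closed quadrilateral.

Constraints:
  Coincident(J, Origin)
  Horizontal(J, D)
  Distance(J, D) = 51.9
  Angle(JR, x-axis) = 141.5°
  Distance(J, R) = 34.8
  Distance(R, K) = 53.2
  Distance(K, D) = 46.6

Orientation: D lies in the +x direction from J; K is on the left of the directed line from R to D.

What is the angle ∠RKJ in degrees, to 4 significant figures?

40.59°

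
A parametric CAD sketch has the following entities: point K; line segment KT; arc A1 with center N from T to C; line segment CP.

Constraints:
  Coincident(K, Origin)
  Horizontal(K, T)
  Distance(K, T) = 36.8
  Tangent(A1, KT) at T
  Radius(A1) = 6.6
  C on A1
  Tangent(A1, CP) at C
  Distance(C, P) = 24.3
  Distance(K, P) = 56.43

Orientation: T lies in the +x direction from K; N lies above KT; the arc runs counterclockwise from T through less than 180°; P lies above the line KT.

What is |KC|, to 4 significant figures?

43.56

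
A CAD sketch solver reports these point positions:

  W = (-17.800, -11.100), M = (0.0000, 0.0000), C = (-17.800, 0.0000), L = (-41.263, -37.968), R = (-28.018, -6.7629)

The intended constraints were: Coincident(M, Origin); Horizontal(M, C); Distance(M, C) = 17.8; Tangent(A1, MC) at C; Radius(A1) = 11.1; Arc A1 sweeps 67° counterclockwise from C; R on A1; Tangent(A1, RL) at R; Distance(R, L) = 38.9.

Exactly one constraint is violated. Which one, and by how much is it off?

Distance(R, L) = 38.9 — off by 5.00.

M = (0.00, 0.00) ✓; M.y = 0.00, C.y = 0.00 ✓; |MC| = 17.80 ✓; ∠(WC, CM) = 90.00° ✓; |WC| = 11.10 ✓; bearing(W→R) − bearing(W→C) = 67.00° ✓; |WR| = 11.10 ✓; ∠(WR, RL) = 90.00° ✓; |RL| = 33.90 ✗.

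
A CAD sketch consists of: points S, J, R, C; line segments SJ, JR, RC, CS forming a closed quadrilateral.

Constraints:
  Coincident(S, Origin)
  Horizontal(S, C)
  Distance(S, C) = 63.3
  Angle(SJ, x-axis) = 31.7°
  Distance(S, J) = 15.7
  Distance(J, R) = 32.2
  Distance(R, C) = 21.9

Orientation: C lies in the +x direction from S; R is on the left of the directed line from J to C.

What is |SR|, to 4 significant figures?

46.96

S is at the origin; S and C share the same y with |SC| = 63.3 and C in +x, so C = (63.3, 0). SJ runs at 31.7° with |SJ| = 15.7, so J = (13.36, 8.250). R is determined by |JR| = 32.2 and |RC| = 21.9 together: it lies at the intersection of circle(J, 32.2) and circle(C, 21.9). With |JC| = 50.62, the foot of the radical line on JC is 30.81 from J and the perpendicular offset is √(32.2² − 30.81²) = 9.346. Taking the left-of-JC solution: R = (45.28, 12.45).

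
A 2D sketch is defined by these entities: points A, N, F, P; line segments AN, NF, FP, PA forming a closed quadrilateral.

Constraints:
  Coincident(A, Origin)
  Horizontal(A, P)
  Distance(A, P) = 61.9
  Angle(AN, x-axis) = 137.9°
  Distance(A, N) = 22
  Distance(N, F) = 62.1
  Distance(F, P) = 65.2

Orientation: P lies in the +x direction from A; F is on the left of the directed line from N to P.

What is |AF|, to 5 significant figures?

63.856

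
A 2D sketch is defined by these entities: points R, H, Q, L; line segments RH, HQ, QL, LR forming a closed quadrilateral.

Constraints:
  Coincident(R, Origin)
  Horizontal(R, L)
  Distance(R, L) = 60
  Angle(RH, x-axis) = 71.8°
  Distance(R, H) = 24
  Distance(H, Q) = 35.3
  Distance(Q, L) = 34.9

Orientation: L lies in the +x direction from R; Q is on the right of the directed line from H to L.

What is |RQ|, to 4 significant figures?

26.90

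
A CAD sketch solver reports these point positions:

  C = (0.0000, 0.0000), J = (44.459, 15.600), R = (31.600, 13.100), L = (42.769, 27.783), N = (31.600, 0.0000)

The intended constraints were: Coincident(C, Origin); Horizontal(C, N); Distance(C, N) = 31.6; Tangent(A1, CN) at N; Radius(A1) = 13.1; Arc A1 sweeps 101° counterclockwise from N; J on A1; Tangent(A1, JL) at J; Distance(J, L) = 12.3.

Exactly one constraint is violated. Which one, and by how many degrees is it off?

Tangent(A1, JL) at J — off by 3.10°.

C = (0.00, 0.00) ✓; C.y = 0.00, N.y = 0.00 ✓; |CN| = 31.60 ✓; ∠(RN, NC) = 90.00° ✓; |RN| = 13.10 ✓; bearing(R→J) − bearing(R→N) = 101.0° ✓; |RJ| = 13.10 ✓; ∠(RJ, JL) = 93.10° ✗; |JL| = 12.30 ✓.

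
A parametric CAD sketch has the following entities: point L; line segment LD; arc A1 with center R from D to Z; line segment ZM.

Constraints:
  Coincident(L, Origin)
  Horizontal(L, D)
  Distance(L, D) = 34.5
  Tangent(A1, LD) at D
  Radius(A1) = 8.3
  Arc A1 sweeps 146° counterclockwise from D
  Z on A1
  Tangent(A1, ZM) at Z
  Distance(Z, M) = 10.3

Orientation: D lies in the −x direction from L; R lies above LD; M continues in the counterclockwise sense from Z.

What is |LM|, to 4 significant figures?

43.74

L is at the origin; L and D share the same y with |LD| = 34.5 and D on the −x side, so D = (-34.50, 0.000). Since A1 is tangent to LD there, RD ⟂ LD, so R = D + (0, 8.3) = (-34.50, 8.300). On A1, D sits at bearing -90° from R; a 146° counterclockwise sweep puts Z at bearing 56°, so Z = R + 8.3·(cos 56°, sin 56°) = (-29.86, 15.18). Since A1 is tangent to ZM there, RZ ⟂ ZM, so ZM runs along (−sin 56°, cos 56°); with |ZM| = 10.3, M = (-38.40, 20.94). Then |LM| = |M − L| = 43.74.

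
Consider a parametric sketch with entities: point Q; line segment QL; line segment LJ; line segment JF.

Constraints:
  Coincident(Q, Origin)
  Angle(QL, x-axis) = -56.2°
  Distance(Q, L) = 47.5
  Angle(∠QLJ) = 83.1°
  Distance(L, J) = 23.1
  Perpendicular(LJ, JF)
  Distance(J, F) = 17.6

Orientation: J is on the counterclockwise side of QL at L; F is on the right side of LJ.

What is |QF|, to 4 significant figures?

67.05

∠QLJ = 83.1°, so LJ runs at -56.2° + (180° − 83.1°) = 40.70° from the x-axis; with |LJ| = 23.1, J = L + 23.1·(cos 40.70°, sin 40.70°) = (43.94, -24.41). LJ is perpendicular to JF; with |JF| = 17.6 on the right of LJ, F = J + 17.6·(0.6521, -0.7581) = (55.41, -37.75). Then |QF| = |F − Q| = 67.05.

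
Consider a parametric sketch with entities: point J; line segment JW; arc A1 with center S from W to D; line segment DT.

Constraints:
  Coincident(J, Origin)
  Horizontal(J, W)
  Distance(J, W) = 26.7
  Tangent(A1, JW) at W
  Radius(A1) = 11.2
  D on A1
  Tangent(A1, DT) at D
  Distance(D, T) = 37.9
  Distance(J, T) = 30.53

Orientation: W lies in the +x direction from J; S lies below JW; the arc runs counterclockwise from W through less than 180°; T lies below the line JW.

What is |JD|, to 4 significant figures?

19.20

J is at the origin; JW is horizontal with |JW| = 26.7 and W on the +x side, so W = (26.70, 0.000). Since A1 is tangent to JW there, SW ⟂ JW, so S = W + (0, -11.2) = (26.70, -11.20). Since SD ⟂ DT (tangency), |ST| = √(11.2² + 37.9²) = 39.52 regardless of where D sits on A1. So T lies on both circle(J, 30.53) and circle(S, 39.52); the below-JW intersection is T = (-8.406, -29.35). D is the foot of the tangent from T: D = (18.95, -3.117).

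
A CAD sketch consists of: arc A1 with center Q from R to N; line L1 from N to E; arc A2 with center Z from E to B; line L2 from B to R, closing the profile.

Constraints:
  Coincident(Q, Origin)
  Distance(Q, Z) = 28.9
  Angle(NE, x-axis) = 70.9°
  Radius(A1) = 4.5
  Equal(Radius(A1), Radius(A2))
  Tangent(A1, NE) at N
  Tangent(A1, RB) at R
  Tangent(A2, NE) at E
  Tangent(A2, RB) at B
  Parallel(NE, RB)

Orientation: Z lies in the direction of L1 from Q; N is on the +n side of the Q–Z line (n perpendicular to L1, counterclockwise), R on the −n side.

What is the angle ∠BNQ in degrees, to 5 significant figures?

72.702°

The slot axis is L1's direction at 70.9°, so u = (cos 70.9°, sin 70.9°) = (0.32722, 0.94495) and n = (−sin 70.9°, cos 70.9°) = (-0.94495, 0.32722). Q is at the origin and Z lies 28.9 along u from Q, so Z = 28.9·u = (9.4566, 27.309). Tangency of A1 to both parallel lines with radius 4.5 puts N and R at Q ± 4.5·n: N = (-4.2523, 1.4725), R = (4.2523, -1.4725). Equal radii place E and B the same way about Z: E = Z + 4.5·n = (5.2043, 28.782), B = Z − 4.5·n = (13.709, 25.837). Then cos ∠BNQ = NB·NQ / (|NB||NQ|), giving 72.702°.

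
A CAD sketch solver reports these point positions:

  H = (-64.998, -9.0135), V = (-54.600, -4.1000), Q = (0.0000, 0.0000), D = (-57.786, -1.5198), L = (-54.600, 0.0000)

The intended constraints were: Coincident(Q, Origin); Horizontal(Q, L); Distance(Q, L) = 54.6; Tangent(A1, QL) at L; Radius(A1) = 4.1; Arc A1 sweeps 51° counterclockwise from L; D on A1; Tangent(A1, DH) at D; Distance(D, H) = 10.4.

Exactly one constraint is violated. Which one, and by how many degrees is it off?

Tangent(A1, DH) at D — off by 4.90°.

Q = (0.00, 0.00) ✓; Q.y = 0.00, L.y = 0.00 ✓; |QL| = 54.60 ✓; ∠(VL, LQ) = 90.00° ✓; |VL| = 4.100 ✓; bearing(V→D) − bearing(V→L) = 51.00° ✓; |VD| = 4.100 ✓; ∠(VD, DH) = 94.90° ✗; |DH| = 10.40 ✓.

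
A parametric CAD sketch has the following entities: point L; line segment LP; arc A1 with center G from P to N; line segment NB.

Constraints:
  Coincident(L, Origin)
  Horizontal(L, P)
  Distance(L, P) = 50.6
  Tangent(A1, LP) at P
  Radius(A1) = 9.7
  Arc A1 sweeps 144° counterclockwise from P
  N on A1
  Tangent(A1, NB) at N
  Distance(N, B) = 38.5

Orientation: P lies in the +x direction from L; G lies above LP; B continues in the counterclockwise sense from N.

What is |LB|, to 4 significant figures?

47.40

L is at the origin; LP is horizontal with |LP| = 50.6 and P on the +x side, so P = (50.60, 0.000). Since A1 is tangent to LP there, GP ⟂ LP, so G = P + (0, 9.7) = (50.60, 9.700). On A1, P sits at bearing -90° from G; a 144° counterclockwise sweep puts N at bearing 54°, so N = G + 9.7·(cos 54°, sin 54°) = (56.30, 17.55). Tangency of A1 to NB means the radius GN is perpendicular to NB, so NB runs along (−sin 54°, cos 54°); with |NB| = 38.5, B = (25.15, 40.18). Then |LB| = |B − L| = 47.40.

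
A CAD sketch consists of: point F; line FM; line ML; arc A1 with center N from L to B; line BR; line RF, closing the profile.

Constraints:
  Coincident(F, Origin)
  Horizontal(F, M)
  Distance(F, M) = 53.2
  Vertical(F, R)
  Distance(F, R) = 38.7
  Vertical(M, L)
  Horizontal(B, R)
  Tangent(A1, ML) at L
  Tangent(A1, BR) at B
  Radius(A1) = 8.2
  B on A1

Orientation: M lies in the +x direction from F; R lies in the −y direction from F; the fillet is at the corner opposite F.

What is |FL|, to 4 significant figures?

61.32

F is at the origin; F and M share the same y with |FM| = 53.2 and M on the +x side, so M = (53.20, 0.000). FR is vertical with |FR| = 38.7 and R on the −y side, so R = (0.000, -38.70). The virtual corner opposite F is at (53.20, -38.70). Since A1 is tangent to ML there, NL ⟂ ML and the tangent condition forces NB to be normal to BR, with radius 8.2, so the center N sits 8.2 in from both sides at N = (45.00, -30.50). That places the tangent points at L = (53.20, -30.50) on ML and B = (45.00, -38.70) on BR. Then |FL| = |L − F| = 61.32.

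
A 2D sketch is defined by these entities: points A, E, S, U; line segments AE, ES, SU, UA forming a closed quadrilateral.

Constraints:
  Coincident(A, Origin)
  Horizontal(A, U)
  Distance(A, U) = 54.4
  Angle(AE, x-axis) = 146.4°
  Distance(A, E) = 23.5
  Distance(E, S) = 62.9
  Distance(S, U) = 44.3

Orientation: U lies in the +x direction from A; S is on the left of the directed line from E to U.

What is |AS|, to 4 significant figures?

54.94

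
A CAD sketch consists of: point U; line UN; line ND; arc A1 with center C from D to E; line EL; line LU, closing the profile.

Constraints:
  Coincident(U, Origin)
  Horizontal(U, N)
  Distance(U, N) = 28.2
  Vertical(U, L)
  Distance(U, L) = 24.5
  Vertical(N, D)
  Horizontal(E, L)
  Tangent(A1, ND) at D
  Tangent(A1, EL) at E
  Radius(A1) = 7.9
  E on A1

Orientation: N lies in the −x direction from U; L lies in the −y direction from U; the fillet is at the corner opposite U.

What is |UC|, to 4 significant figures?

26.22

U is at the origin; UN is horizontal with |UN| = 28.2 and N on the −x side, so N = (-28.20, 0.000). UL is vertical with |UL| = 24.5 and L on the −y side, so L = (0.000, -24.50). The virtual corner opposite U is at (-28.20, -24.50). Tangency of A1 to ND means the radius CD is perpendicular to ND and since A1 is tangent to EL there, CE ⟂ EL, with radius 7.9, so the center C sits 7.9 in from both sides at C = (-20.30, -16.60). Then |UC| = |C − U| = 26.22.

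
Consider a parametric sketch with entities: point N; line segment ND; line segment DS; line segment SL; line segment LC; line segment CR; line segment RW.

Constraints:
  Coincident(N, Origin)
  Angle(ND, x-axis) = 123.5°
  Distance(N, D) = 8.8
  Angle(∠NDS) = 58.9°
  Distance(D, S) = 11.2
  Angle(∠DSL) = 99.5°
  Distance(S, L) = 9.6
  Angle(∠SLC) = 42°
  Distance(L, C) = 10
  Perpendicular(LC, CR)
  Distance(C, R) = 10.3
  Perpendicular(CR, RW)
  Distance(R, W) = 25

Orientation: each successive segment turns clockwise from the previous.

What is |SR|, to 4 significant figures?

4.821

N is at the origin; ND runs at 123.5° with length 8.8, so D = (-4.857, 7.338). ∠NDS = 58.9° gives DS at 2.400° from the x-axis; with |DS| = 11.2, S = (6.333, 7.807). ∠DSL = 99.5° gives SL at -78.10° from the x-axis; with |SL| = 9.6, L = (8.313, -1.586). ∠SLC = 42.0° gives LC at 143.9° from the x-axis; with |LC| = 10.0, C = (0.2328, 4.305). The perpendicularity gives CR at right angles to LC, so CR runs at 53.90°; with |CR| = 10.3, R = (6.302, 12.63). Then |SR| = |R − S| = 4.821.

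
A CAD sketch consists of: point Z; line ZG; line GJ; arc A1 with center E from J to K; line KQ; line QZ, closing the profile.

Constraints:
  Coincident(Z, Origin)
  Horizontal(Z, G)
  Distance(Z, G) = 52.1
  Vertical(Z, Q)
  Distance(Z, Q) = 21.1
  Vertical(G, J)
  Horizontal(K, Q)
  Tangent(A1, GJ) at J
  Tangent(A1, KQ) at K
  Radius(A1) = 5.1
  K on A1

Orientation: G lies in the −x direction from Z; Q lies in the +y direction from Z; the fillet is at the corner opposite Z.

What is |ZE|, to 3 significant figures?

49.6

ZQ is vertical with |ZQ| = 21.1 and Q on the +y side, so Q = (0.00, 21.1). The virtual corner opposite Z is at (-52.1, 21.1). A1 meets GJ tangentially, so EJ is at right angles to GJ and since A1 is tangent to KQ there, EK ⟂ KQ, with radius 5.1, so the center E sits 5.1 in from both sides at E = (-47.0, 16.0). Then |ZE| = |E − Z| = 49.6.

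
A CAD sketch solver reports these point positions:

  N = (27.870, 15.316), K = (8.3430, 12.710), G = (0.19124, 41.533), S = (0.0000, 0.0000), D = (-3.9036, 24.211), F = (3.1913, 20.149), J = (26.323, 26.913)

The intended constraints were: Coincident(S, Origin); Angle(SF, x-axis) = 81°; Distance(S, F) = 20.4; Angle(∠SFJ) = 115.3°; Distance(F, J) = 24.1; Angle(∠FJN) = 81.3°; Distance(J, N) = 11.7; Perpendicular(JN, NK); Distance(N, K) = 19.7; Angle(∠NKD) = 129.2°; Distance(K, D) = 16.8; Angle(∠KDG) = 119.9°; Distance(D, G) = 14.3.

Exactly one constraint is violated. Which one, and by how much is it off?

Distance(D, G) = 14.3 — off by 3.50.

S = (0.00, 0.00) ✓; SF at 81.00° ✓; |SF| = 20.40 ✓; ∠SFJ = 115.3° ✓; |FJ| = 24.10 ✓; ∠FJN = 81.30° ✓; |JN| = 11.70 ✓; ∠(JN, NK) = 90.00° ✓; |NK| = 19.70 ✓; ∠NKD = 129.2° ✓; |KD| = 16.80 ✓; ∠KDG = 119.9° ✓; |DG| = 17.80 ✗.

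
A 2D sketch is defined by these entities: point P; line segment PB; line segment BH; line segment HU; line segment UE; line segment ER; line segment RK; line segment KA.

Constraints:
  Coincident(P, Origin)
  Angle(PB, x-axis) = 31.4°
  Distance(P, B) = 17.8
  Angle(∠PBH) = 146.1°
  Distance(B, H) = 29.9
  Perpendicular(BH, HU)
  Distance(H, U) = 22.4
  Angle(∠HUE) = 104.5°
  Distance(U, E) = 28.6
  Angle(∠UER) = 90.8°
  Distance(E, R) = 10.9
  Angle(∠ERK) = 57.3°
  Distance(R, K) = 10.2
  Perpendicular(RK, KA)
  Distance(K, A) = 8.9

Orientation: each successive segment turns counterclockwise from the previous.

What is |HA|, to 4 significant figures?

38.57

∠ERK = 57.3° gives RK at 82.70° from the x-axis; with |RK| = 10.2, K = (-1.093, 26.75). The perpendicularity gives KA at right angles to RK, so KA runs at 172.7°; with |KA| = 8.9, A = (-9.921, 27.88). Then |HA| = |A − H| = 38.57.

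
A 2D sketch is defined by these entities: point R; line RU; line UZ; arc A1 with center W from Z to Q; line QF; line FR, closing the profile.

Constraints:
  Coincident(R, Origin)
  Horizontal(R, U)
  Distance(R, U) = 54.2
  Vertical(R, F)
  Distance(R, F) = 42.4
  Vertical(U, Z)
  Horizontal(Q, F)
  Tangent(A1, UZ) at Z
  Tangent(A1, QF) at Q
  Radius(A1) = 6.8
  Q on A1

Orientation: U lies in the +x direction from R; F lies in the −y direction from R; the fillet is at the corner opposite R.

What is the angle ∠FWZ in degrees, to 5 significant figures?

171.84°

R is at the origin; RU is horizontal with |RU| = 54.2 and U on the +x side, so U = (54.200, 0.0000). RF is vertical with |RF| = 42.4 and F on the −y side, so F = (0.0000, -42.400). The virtual corner opposite R is at (54.200, -42.400). The tangent condition forces WZ to be normal to UZ and since A1 is tangent to QF there, WQ ⟂ QF, with radius 6.8, so the center W sits 6.8 in from both sides at W = (47.400, -35.600). That places the tangent points at Z = (54.200, -35.600) on UZ and Q = (47.400, -42.400) on QF. Then cos ∠FWZ = WF·WZ / (|WF||WZ|), giving 171.84°.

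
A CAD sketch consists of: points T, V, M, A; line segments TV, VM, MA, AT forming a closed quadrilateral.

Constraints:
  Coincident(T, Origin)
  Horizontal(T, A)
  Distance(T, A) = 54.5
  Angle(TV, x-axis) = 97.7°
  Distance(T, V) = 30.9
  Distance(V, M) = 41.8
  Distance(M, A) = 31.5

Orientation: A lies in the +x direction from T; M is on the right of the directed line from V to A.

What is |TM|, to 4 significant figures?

23.05

Checks: |VM| = 41.80 ✓; |MA| = 31.50 ✓.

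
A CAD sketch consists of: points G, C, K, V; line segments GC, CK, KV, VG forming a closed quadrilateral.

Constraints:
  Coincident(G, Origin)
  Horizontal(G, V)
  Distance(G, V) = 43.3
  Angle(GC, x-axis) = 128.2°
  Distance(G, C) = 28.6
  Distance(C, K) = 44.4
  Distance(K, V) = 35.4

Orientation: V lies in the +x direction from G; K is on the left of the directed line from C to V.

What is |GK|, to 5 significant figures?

40.284

G is at the origin; GV is horizontal with |GV| = 43.3 and V in +x, so V = (43.3, 0). GC runs at 128.2° with |GC| = 28.6, so C = (-17.686, 22.476). K is determined by |CK| = 44.4 and |KV| = 35.4 together: it lies at the intersection of circle(C, 44.4) and circle(V, 35.4). With |CV| = 64.996, the foot of the radical line on CV is 38.023 from C and the perpendicular offset is √(44.4² − 38.023²) = 22.926. Taking the left-of-CV solution: K = (25.919, 30.839).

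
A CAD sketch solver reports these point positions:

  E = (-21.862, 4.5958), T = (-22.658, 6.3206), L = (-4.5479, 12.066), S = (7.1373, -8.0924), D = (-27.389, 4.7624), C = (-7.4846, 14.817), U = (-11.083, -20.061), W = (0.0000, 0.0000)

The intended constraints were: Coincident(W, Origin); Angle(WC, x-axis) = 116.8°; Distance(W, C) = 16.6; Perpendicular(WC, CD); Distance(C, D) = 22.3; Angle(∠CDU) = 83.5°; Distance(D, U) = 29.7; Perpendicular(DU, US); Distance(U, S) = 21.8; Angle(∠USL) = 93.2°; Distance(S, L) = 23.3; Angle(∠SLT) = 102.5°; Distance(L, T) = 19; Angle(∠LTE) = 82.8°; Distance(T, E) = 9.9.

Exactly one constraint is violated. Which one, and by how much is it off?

Distance(T, E) = 9.9 — off by 8.00.

W = (0.00, 0.00) ✓; WC at 116.8° ✓; |WC| = 16.60 ✓; ∠(WC, CD) = 90.00° ✓; |CD| = 22.30 ✓; ∠CDU = 83.50° ✓; |DU| = 29.70 ✓; ∠(DU, US) = 90.00° ✓; |US| = 21.80 ✓; ∠USL = 93.20° ✓; |SL| = 23.30 ✓; ∠SLT = 102.5° ✓; |LT| = 19.00 ✓; ∠LTE = 82.83° ✓; |TE| = 1.900 ✗.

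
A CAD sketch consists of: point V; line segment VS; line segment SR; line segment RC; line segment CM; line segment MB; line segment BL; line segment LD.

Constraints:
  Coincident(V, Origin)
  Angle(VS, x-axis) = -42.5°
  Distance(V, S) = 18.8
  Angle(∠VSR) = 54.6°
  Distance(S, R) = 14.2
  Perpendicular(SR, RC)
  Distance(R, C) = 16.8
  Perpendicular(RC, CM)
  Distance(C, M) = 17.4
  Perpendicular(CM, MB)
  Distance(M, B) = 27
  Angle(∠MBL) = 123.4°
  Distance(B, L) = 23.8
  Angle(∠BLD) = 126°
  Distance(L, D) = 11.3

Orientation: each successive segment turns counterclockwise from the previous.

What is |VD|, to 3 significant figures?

38.3

V is at the origin; VS runs at -42.5° with length 18.8, so S = (13.9, -12.7). ∠VSR = 54.6° gives SR at 82.9° from the x-axis; with |SR| = 14.2, R = (15.6, 1.39). SR ⟂ RC, so RC runs at 173°; with |RC| = 16.8, C = (-1.06, 3.47). RC ⟂ CM, so CM runs at -97.1°; with |CM| = 17.4, M = (-3.21, -13.8). CM ⟂ MB, so MB runs at -7.10°; with |MB| = 27.0, B = (23.6, -17.1). ∠MBL = 123.4° gives BL at 49.5° from the x-axis; with |BL| = 23.8, L = (39.0, 0.960). ∠BLD = 126.0° gives LD at 104° from the x-axis; with |LD| = 11.3, D = (36.4, 11.9). Then |VD| = |D − V| = 38.3.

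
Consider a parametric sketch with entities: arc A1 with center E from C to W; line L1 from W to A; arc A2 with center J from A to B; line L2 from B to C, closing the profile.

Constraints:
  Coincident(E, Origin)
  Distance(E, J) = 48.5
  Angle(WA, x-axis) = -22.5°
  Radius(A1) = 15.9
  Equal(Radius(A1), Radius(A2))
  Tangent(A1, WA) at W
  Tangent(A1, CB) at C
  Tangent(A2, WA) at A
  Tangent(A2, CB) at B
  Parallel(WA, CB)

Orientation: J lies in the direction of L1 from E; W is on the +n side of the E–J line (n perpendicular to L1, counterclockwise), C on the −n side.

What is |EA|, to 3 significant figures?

51.0

Tangency of A1 to both parallel lines with radius 15.9 puts W and C at E ± 15.9·n: W = (6.08, 14.7), C = (-6.08, -14.7). Equal radii place A and B the same way about J: A = J + 15.9·n = (50.9, -3.87), B = J − 15.9·n = (38.7, -33.2). Then |EA| = |A − E| = 51.0.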